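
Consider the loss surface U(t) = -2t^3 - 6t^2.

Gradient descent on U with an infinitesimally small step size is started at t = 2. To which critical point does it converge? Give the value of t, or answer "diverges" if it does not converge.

U'(t) = -6t(t + 2), so U'(2) = -48.
Gradient descent moves in the -U' direction, i.e. t is increasing.
There is no critical point above t=2, and U' keeps the same sign, so the iterate runs off to +∞.

diverges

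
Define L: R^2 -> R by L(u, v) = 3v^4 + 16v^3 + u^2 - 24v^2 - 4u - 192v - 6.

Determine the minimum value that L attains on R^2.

L(u,v) separates as P(u) + Q(v) − 6, so its minimum is min P + min Q − 6.
P'(u) = 2u - 4 vanishes at u ∈ {2}; Q'(v) = 12(v - 2)(v + 2)(v + 4) vanishes at v ∈ {-4, -2, 2}.
Local minima of P (where P''>0): P(2)=-4. Local minima of Q: Q(-4)=128, Q(2)=-304.
So the global minimum of L is P(2) + Q(2) − 6 = -4 − 304 − 6 = -314, attained at (2, 2).

-314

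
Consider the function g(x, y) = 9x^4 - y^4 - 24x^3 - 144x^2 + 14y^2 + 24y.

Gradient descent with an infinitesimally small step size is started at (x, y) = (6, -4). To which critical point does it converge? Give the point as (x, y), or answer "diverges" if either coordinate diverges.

diverges

g is separable, so gradient descent decouples: x follows -∂g/∂x, y follows -∂g/∂y.
∂g/∂x = 36x(x - 4)(x + 2); at x=6 this is 3456, so x decreases.
∂g/∂y = -4(y - 3)(y + 1)(y + 2); at y=-4 this is 168, so y decreases.
The y-coordinate has no critical point in that direction and runs off to infinity.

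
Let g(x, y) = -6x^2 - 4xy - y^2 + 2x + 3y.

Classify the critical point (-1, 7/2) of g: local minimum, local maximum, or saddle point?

local maximum

The Hessian of g is constant: H = [[-12, -4], [-4, -2]].
det(H) = (-12)·(-2) − (-4)² = 8.
det(H) > 0 and tr(H) = -14 < 0, so H is negative definite and the point is a local maximum.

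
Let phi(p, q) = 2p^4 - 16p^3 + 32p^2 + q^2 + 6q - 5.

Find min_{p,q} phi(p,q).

phi(p,q) separates as A(p) + B(q) − 5, so its minimum is min A + min B − 5.
A'(p) = 8p(p - 4)(p - 2) vanishes at p ∈ {0, 2, 4}; B'(q) = 2q + 6 vanishes at q ∈ {-3}.
Local minima of A (where A''>0): A(0)=0, A(4)=0. Local minima of B: B(-3)=-9.
So the global minimum of phi is A(0) + B(-3) − 5 = 0 − 9 − 5 = -14, attained at (0, -3).

-14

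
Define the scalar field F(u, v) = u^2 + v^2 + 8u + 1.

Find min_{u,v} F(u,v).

F(u,v) separates as P(u) + Q(v) + 1, so its minimum is min P + min Q + 1.
P'(u) = 2u + 8 vanishes at u ∈ {-4}; Q'(v) = 2v vanishes at v ∈ {0}.
Local minima of P (where P''>0): P(-4)=-16. Local minima of Q: Q(0)=0.
So the global minimum of F is P(-4) + Q(0) + 1 = -16 + 0 + 1 = -15, attained at (-4, 0).

-15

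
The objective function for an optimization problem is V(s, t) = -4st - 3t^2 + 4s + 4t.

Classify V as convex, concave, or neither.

V is quadratic, so its Hessian is the constant matrix H = [[0, -4], [-4, -6]].
det(H) = -16, tr(H) = -6.
det(H) < 0, so H is indefinite: neither convex nor concave.

neither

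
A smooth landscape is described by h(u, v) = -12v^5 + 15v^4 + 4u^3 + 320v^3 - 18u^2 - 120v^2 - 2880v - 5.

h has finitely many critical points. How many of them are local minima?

2

h separates as a function of u plus a function of v, so ∇h=0 decouples.
∂h/∂u = 12u(u - 3) = 0 at u ∈ {0, 3}; ∂h/∂v = -60(v - 4)(v - 2)(v + 2)(v + 3) = 0 at v ∈ {-3, -2, 2, 4}.
The Hessian is diagonal: diag(h_uu, h_vv). Second derivatives: h_uu(0)=-36, h_uu(3)=36; h_vv(-3)=2100, h_vv(-2)=-1440, h_vv(2)=2400, h_vv(4)=-5040.
Local minima occur where both diagonal entries positive: (3, -3), (3, 2). Count: 2.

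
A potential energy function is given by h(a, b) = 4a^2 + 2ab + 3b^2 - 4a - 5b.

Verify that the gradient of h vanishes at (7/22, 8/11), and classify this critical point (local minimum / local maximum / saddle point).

∇h = (8a + 2b - 4, 2a + 6b - 5); substituting (7/22, 8/11) gives ∇h = (0, 0), so (7/22, 8/11) is indeed a critical point.
The Hessian of h is constant: H = [[8, 2], [2, 6]].
det(H) = 8·6 − 2² = 44.
det(H) > 0 and tr(H) = 14 > 0, so H is positive definite and the point is a local minimum.

local minimum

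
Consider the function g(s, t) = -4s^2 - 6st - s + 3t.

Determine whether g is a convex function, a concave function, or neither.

neither

g is quadratic, so its Hessian is the constant matrix H = [[-8, -6], [-6, 0]].
det(H) = -36, tr(H) = -8.
det(H) < 0, so H is indefinite: neither convex nor concave.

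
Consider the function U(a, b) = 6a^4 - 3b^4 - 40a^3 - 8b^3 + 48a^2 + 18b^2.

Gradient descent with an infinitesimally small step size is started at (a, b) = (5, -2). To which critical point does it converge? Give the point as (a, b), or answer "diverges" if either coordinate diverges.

(4, 0)

U is separable, so gradient descent decouples: a follows -∂U/∂a, b follows -∂U/∂b.
∂U/∂a = 24a(a - 4)(a - 1); at a=5 this is 480, so a decreases.
∂U/∂b = -12b(b - 1)(b + 3); at b=-2 this is -72, so b increases.
a converges to its nearest critical value 4 (a local min of the a-part); b converges to 0. The iterate converges to (4, 0).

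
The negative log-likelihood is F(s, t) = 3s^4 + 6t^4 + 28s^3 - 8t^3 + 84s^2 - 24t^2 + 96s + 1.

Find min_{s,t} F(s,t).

-127

F(s,t) separates as P(s) + Q(t) + 1, so its minimum is min P + min Q + 1.
P'(s) = 12(s + 1)(s + 2)(s + 4) vanishes at s ∈ {-4, -2, -1}; Q'(t) = 24t(t - 2)(t + 1) vanishes at t ∈ {-1, 0, 2}.
Local minima of P (where P''>0): P(-4)=-64, P(-1)=-37. Local minima of Q: Q(-1)=-10, Q(2)=-64.
So the global minimum of F is P(-4) + Q(2) + 1 = -64 − 64 + 1 = -127, attained at (-4, 2).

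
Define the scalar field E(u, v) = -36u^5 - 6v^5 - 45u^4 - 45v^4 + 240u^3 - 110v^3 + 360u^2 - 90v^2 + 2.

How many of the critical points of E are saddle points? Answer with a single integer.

8

E separates as a function of u plus a function of v, so ∇E=0 decouples.
∂E/∂u = -180u(u - 2)(u + 1)(u + 2) = 0 at u ∈ {-2, -1, 0, 2}; ∂E/∂v = -30v(v + 1)(v + 2)(v + 3) = 0 at v ∈ {-3, -2, -1, 0}.
The Hessian is diagonal: diag(E_uu, E_vv). Second derivatives: E_uu(-2)=1440, E_uu(-1)=-540, E_uu(0)=720, E_uu(2)=-4320; E_vv(-3)=180, E_vv(-2)=-60, E_vv(-1)=60, E_vv(0)=-180.
Saddle points occur where the two diagonal entries have opposite signs: (-2, -2), (-2, 0), (-1, -3), (-1, -1), (0, -2), (0, 0), (2, -3), (2, -1). Count: 8.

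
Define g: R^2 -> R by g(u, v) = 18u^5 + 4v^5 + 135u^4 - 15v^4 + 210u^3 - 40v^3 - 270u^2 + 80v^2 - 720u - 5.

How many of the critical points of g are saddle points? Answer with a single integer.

8

g separates as a function of u plus a function of v, so ∇g=0 decouples.
∂g/∂u = 90(u - 1)(u + 1)(u + 2)(u + 4) = 0 at u ∈ {-4, -2, -1, 1}; ∂g/∂v = 20v(v - 4)(v - 1)(v + 2) = 0 at v ∈ {-2, 0, 1, 4}.
The Hessian is diagonal: diag(g_uu, g_vv). Second derivatives: g_uu(-4)=-2700, g_uu(-2)=540, g_uu(-1)=-540, g_uu(1)=2700; g_vv(-2)=-720, g_vv(0)=160, g_vv(1)=-180, g_vv(4)=1440.
Saddle points occur where the two diagonal entries have opposite signs: (-4, 0), (-4, 4), (-2, -2), (-2, 1), (-1, 0), (-1, 4), (1, -2), (1, 1). Count: 8.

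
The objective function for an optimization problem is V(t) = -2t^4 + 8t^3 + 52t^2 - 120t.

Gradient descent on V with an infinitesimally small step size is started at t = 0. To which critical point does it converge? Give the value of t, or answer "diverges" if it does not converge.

V'(t) = -8(t - 5)(t - 1)(t + 3), so V'(0) = -120.
Gradient descent moves in the -V' direction, i.e. t is increasing.
The nearest critical point in that direction is t = 1, where V'' = 128 > 0 (a local minimum). The iterate converges there.

1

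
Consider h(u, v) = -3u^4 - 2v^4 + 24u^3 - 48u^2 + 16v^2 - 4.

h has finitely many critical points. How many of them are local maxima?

h separates as a function of u plus a function of v, so ∇h=0 decouples.
∂h/∂u = -12u(u - 4)(u - 2) = 0 at u ∈ {0, 2, 4}; ∂h/∂v = -8v(v - 2)(v + 2) = 0 at v ∈ {-2, 0, 2}.
The Hessian is diagonal: diag(h_uu, h_vv). Second derivatives: h_uu(0)=-96, h_uu(2)=48, h_uu(4)=-96; h_vv(-2)=-64, h_vv(0)=32, h_vv(2)=-64.
Local maxima occur where both diagonal entries negative: (0, -2), (0, 2), (4, -2), (4, 2). Count: 4.

4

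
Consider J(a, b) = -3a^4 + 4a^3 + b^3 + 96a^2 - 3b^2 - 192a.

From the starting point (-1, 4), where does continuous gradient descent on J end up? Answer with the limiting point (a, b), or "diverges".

J is separable, so gradient descent decouples: a follows -∂J/∂a, b follows -∂J/∂b.
∂J/∂a = -12(a - 4)(a - 1)(a + 4); at a=-1 this is -360, so a increases.
∂J/∂b = 3b(b - 2); at b=4 this is 24, so b decreases.
a converges to its nearest critical value 1 (a local min of the a-part); b converges to 2. The iterate converges to (1, 2).

(1, 2)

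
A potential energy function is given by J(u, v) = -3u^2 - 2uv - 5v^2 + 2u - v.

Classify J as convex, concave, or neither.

concave

J is quadratic, so its Hessian is the constant matrix H = [[-6, -2], [-2, -10]].
det(H) = 56, tr(H) = -16.
det(H) > 0 and tr(H) < 0, so H is negative definite everywhere: concave.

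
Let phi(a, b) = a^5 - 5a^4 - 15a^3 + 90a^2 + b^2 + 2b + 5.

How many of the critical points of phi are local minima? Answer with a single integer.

phi separates as a function of a plus a function of b, so ∇phi=0 decouples.
∂phi/∂a = 5a(a - 4)(a - 3)(a + 3) = 0 at a ∈ {-3, 0, 3, 4}; ∂phi/∂b = 2(b + 1) = 0 at b ∈ {-1}.
The Hessian is diagonal: diag(phi_aa, phi_bb). Second derivatives: phi_aa(-3)=-630, phi_aa(0)=180, phi_aa(3)=-90, phi_aa(4)=140; phi_bb(-1)=2.
Local minima occur where both diagonal entries positive: (0, -1), (4, -1). Count: 2.

2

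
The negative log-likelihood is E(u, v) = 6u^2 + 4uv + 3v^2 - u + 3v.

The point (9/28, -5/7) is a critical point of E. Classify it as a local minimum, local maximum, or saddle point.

The Hessian of E is constant: H = [[12, 4], [4, 6]].
det(H) = 12·6 − 4² = 56.
det(H) > 0 and tr(H) = 18 > 0, so H is positive definite and the point is a local minimum.

local minimum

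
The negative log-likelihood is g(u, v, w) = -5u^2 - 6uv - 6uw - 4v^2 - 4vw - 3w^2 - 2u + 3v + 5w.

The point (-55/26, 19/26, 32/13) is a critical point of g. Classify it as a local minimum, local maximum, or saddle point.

The Hessian is constant: H = [[-10, -6, -6], [-6, -8, -4], [-6, -4, -6]].
Leading principal minors: Δ₁ = -10, Δ₂ = 44, Δ₃ = -104.
The minors alternate sign starting negative (−, +, −), so H is negative definite: a local maximum.

local maximum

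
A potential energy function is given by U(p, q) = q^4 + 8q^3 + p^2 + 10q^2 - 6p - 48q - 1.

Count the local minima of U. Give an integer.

2

U separates as a function of p plus a function of q, so ∇U=0 decouples.
∂U/∂p = 2(p - 3) = 0 at p ∈ {3}; ∂U/∂q = 4(q - 1)(q + 3)(q + 4) = 0 at q ∈ {-4, -3, 1}.
The Hessian is diagonal: diag(U_pp, U_qq). Second derivatives: U_pp(3)=2; U_qq(-4)=20, U_qq(-3)=-16, U_qq(1)=80.
Local minima occur where both diagonal entries positive: (3, -4), (3, 1). Count: 2.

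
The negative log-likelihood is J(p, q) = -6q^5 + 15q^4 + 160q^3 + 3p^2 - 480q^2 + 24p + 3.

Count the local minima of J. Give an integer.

J separates as a function of p plus a function of q, so ∇J=0 decouples.
∂J/∂p = 6(p + 4) = 0 at p ∈ {-4}; ∂J/∂q = -30q(q - 4)(q - 2)(q + 4) = 0 at q ∈ {-4, 0, 2, 4}.
The Hessian is diagonal: diag(J_pp, J_qq). Second derivatives: J_pp(-4)=6; J_qq(-4)=5760, J_qq(0)=-960, J_qq(2)=720, J_qq(4)=-1920.
Local minima occur where both diagonal entries positive: (-4, -4), (-4, 2). Count: 2.

2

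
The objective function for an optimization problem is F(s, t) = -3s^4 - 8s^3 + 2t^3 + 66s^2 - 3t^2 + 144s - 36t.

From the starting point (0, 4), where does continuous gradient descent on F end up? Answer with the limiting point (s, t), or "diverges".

(-1, 3)

F is separable, so gradient descent decouples: s follows -∂F/∂s, t follows -∂F/∂t.
∂F/∂s = -12(s - 3)(s + 1)(s + 4); at s=0 this is 144, so s decreases.
∂F/∂t = 6(t - 3)(t + 2); at t=4 this is 36, so t decreases.
s converges to its nearest critical value -1 (a local min of the s-part); t converges to 3. The iterate converges to (-1, 3).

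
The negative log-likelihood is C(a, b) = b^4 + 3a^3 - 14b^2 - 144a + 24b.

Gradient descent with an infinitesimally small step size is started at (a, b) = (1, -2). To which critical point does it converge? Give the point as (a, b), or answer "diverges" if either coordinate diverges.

C is separable, so gradient descent decouples: a follows -∂C/∂a, b follows -∂C/∂b.
∂C/∂a = 9(a - 4)(a + 4); at a=1 this is -135, so a increases.
∂C/∂b = 4(b - 2)(b - 1)(b + 3); at b=-2 this is 48, so b decreases.
a converges to its nearest critical value 4 (a local min of the a-part); b converges to -3. The iterate converges to (4, -3).

(4, -3)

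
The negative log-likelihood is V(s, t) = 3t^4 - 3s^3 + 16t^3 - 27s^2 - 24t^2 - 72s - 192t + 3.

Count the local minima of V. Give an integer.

2

V separates as a function of s plus a function of t, so ∇V=0 decouples.
∂V/∂s = -9(s + 2)(s + 4) = 0 at s ∈ {-4, -2}; ∂V/∂t = 12(t - 2)(t + 2)(t + 4) = 0 at t ∈ {-4, -2, 2}.
The Hessian is diagonal: diag(V_ss, V_tt). Second derivatives: V_ss(-4)=18, V_ss(-2)=-18; V_tt(-4)=144, V_tt(-2)=-96, V_tt(2)=288.
Local minima occur where both diagonal entries positive: (-4, -4), (-4, 2). Count: 2.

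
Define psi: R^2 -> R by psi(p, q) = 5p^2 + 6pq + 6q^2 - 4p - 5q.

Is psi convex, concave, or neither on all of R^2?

convex

psi is quadratic, so its Hessian is the constant matrix H = [[10, 6], [6, 12]].
det(H) = 84, tr(H) = 22.
det(H) > 0 and tr(H) > 0, so H is positive definite everywhere: convex.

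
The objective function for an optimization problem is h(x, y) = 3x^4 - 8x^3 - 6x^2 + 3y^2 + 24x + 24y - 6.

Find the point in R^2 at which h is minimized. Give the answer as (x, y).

(-1, -4)

h(x,y) separates as P(x) + Q(y) − 6, so its minimum is min P + min Q − 6.
P'(x) = 12(x - 2)(x - 1)(x + 1) vanishes at x ∈ {-1, 1, 2}; Q'(y) = 6y + 24 vanishes at y ∈ {-4}.
Local minima of P (where P''>0): P(-1)=-19, P(2)=8. Local minima of Q: Q(-4)=-48.
So the global minimum of h is P(-1) + Q(-4) − 6 = -19 − 48 − 6 = -73, attained at (-1, -4).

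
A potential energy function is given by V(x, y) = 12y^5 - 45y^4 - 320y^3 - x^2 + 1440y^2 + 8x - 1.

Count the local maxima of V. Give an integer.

V separates as a function of x plus a function of y, so ∇V=0 decouples.
∂V/∂x = -2(x - 4) = 0 at x ∈ {4}; ∂V/∂y = 60y(y - 4)(y - 3)(y + 4) = 0 at y ∈ {-4, 0, 3, 4}.
The Hessian is diagonal: diag(V_xx, V_yy). Second derivatives: V_xx(4)=-2; V_yy(-4)=-13440, V_yy(0)=2880, V_yy(3)=-1260, V_yy(4)=1920.
Local maxima occur where both diagonal entries negative: (4, -4), (4, 3). Count: 2.

2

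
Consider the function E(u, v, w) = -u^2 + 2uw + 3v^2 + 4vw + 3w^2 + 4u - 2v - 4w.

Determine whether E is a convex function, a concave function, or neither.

E is quadratic, so its Hessian is the constant matrix H = [[-2, 0, 2], [0, 6, 4], [2, 4, 6]].
Leading principal minors: -2, -12, -64.
Neither pattern holds ⇒ H is indefinite ⇒ neither convex nor concave.

neither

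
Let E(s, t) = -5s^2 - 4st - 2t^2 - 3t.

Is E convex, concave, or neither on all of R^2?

concave

E is quadratic, so its Hessian is the constant matrix H = [[-10, -4], [-4, -4]].
det(H) = 24, tr(H) = -14.
det(H) > 0 and tr(H) < 0, so H is negative definite everywhere: concave.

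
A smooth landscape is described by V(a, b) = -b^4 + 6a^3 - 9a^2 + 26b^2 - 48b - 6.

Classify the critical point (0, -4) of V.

The mixed partial ∂²V/∂a∂b is 0, so the Hessian at any point is diag(V_aa, V_bb) = diag(18(2a - 1), 4(-3b^2 + 13)).
At (0, -4): H = diag(-18, -140).
Both eigenvalues are negative, so H is negative definite: a local maximum.

local maximum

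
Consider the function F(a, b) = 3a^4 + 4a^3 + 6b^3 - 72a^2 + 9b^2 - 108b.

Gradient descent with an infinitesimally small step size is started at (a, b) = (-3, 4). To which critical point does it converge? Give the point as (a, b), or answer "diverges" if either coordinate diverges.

(-4, 2)

F is separable, so gradient descent decouples: a follows -∂F/∂a, b follows -∂F/∂b.
∂F/∂a = 12a(a - 3)(a + 4); at a=-3 this is 216, so a decreases.
∂F/∂b = 18(b - 2)(b + 3); at b=4 this is 252, so b decreases.
a converges to its nearest critical value -4 (a local min of the a-part); b converges to 2. The iterate converges to (-4, 2).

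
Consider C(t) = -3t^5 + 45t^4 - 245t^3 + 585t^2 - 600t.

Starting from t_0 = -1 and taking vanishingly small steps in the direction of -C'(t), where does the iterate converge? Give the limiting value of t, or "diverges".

C'(t) = -15(t - 5)(t - 4)(t - 2)(t - 1), so C'(-1) = -2700.
Gradient descent moves in the -C' direction, i.e. t is increasing.
The nearest critical point in that direction is t = 1, where C'' = 180 > 0 (a local minimum). The iterate converges there.

1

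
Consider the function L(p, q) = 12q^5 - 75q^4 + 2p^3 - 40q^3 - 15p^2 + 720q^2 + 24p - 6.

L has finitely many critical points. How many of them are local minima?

L separates as a function of p plus a function of q, so ∇L=0 decouples.
∂L/∂p = 6(p - 4)(p - 1) = 0 at p ∈ {1, 4}; ∂L/∂q = 60q(q - 4)(q - 3)(q + 2) = 0 at q ∈ {-2, 0, 3, 4}.
The Hessian is diagonal: diag(L_pp, L_qq). Second derivatives: L_pp(1)=-18, L_pp(4)=18; L_qq(-2)=-3600, L_qq(0)=1440, L_qq(3)=-900, L_qq(4)=1440.
Local minima occur where both diagonal entries positive: (4, 0), (4, 4). Count: 2.

2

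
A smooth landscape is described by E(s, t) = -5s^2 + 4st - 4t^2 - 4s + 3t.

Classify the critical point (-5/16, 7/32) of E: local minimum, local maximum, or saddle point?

local maximum

The Hessian of E is constant: H = [[-10, 4], [4, -8]].
det(H) = (-10)·(-8) − 4² = 64.
det(H) > 0 and tr(H) = -18 < 0, so H is negative definite and the point is a local maximum.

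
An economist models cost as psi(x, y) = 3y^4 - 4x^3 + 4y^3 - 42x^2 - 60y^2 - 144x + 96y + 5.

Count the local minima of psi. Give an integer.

psi separates as a function of x plus a function of y, so ∇psi=0 decouples.
∂psi/∂x = -12(x + 3)(x + 4) = 0 at x ∈ {-4, -3}; ∂psi/∂y = 12(y - 2)(y - 1)(y + 4) = 0 at y ∈ {-4, 1, 2}.
The Hessian is diagonal: diag(psi_xx, psi_yy). Second derivatives: psi_xx(-4)=12, psi_xx(-3)=-12; psi_yy(-4)=360, psi_yy(1)=-60, psi_yy(2)=72.
Local minima occur where both diagonal entries positive: (-4, -4), (-4, 2). Count: 2.

2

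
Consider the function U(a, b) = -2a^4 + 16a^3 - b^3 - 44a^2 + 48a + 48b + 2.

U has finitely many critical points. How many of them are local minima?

1

U separates as a function of a plus a function of b, so ∇U=0 decouples.
∂U/∂a = -8(a - 3)(a - 2)(a - 1) = 0 at a ∈ {1, 2, 3}; ∂U/∂b = -3(b - 4)(b + 4) = 0 at b ∈ {-4, 4}.
The Hessian is diagonal: diag(U_aa, U_bb). Second derivatives: U_aa(1)=-16, U_aa(2)=8, U_aa(3)=-16; U_bb(-4)=24, U_bb(4)=-24.
Local minima occur where both diagonal entries positive: (2, -4). Count: 1.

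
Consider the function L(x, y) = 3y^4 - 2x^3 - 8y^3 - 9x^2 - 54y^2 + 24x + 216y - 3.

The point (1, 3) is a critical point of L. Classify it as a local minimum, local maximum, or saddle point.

saddle point

The mixed partial ∂²L/∂x∂y is 0, so the Hessian at any point is diag(L_xx, L_yy) = diag(-6(2x + 3), 12(3y^2 - 4y - 9)).
At (1, 3): H = diag(-30, 72).
The eigenvalues have opposite signs, so H is indefinite: a saddle point.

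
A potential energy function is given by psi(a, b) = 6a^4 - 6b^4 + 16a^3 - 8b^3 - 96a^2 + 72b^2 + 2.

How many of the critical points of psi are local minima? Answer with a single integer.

psi separates as a function of a plus a function of b, so ∇psi=0 decouples.
∂psi/∂a = 24a(a - 2)(a + 4) = 0 at a ∈ {-4, 0, 2}; ∂psi/∂b = -24b(b - 2)(b + 3) = 0 at b ∈ {-3, 0, 2}.
The Hessian is diagonal: diag(psi_aa, psi_bb). Second derivatives: psi_aa(-4)=576, psi_aa(0)=-192, psi_aa(2)=288; psi_bb(-3)=-360, psi_bb(0)=144, psi_bb(2)=-240.
Local minima occur where both diagonal entries positive: (-4, 0), (2, 0). Count: 2.

2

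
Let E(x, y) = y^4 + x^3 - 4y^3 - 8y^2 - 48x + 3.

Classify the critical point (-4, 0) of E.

local maximum

The mixed partial ∂²E/∂x∂y is 0, so the Hessian at any point is diag(E_xx, E_yy) = diag(6x, 4(3y^2 - 6y - 4)).
At (-4, 0): H = diag(-24, -16).
Both eigenvalues are negative, so H is negative definite: a local maximum.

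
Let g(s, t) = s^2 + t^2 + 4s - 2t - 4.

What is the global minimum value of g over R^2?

g(s,t) separates as P(s) + Q(t) − 4, so its minimum is min P + min Q − 4.
P'(s) = 2s + 4 vanishes at s ∈ {-2}; Q'(t) = 2(t - 1) vanishes at t ∈ {1}.
Local minima of P (where P''>0): P(-2)=-4. Local minima of Q: Q(1)=-1.
So the global minimum of g is P(-2) + Q(1) − 4 = -4 − 1 − 4 = -9, attained at (-2, 1).

-9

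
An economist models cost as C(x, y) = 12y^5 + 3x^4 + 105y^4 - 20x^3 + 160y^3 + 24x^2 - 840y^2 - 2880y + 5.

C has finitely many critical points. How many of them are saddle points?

C separates as a function of x plus a function of y, so ∇C=0 decouples.
∂C/∂x = 12x(x - 4)(x - 1) = 0 at x ∈ {0, 1, 4}; ∂C/∂y = 60(y - 2)(y + 2)(y + 3)(y + 4) = 0 at y ∈ {-4, -3, -2, 2}.
The Hessian is diagonal: diag(C_xx, C_yy). Second derivatives: C_xx(0)=48, C_xx(1)=-36, C_xx(4)=144; C_yy(-4)=-720, C_yy(-3)=300, C_yy(-2)=-480, C_yy(2)=7200.
Saddle points occur where the two diagonal entries have opposite signs: (0, -4), (0, -2), (1, -3), (1, 2), (4, -4), (4, -2). Count: 6.

6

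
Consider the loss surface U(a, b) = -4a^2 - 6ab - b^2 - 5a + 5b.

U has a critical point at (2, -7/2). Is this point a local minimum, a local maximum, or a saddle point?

The Hessian of U is constant: H = [[-8, -6], [-6, -2]].
det(H) = (-8)·(-2) − (-6)² = -20.
Since det(H) < 0, H is indefinite and the critical point is a saddle point.

saddle point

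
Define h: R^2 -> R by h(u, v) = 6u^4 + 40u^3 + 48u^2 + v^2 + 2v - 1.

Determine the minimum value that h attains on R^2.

h(u,v) separates as P(u) + Q(v) − 1, so its minimum is min P + min Q − 1.
P'(u) = 24u(u + 1)(u + 4) vanishes at u ∈ {-4, -1, 0}; Q'(v) = 2v + 2 vanishes at v ∈ {-1}.
Local minima of P (where P''>0): P(-4)=-256, P(0)=0. Local minima of Q: Q(-1)=-1.
So the global minimum of h is P(-4) + Q(-1) − 1 = -256 − 1 − 1 = -258, attained at (-4, -1).

-258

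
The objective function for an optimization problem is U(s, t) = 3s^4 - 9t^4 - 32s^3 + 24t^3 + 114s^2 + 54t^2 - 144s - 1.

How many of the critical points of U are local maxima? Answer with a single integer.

2

U separates as a function of s plus a function of t, so ∇U=0 decouples.
∂U/∂s = 12(s - 4)(s - 3)(s - 1) = 0 at s ∈ {1, 3, 4}; ∂U/∂t = -36t(t - 3)(t + 1) = 0 at t ∈ {-1, 0, 3}.
The Hessian is diagonal: diag(U_ss, U_tt). Second derivatives: U_ss(1)=72, U_ss(3)=-24, U_ss(4)=36; U_tt(-1)=-144, U_tt(0)=108, U_tt(3)=-432.
Local maxima occur where both diagonal entries negative: (3, -1), (3, 3). Count: 2.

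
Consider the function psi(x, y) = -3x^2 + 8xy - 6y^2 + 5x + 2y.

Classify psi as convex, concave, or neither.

concave

psi is quadratic, so its Hessian is the constant matrix H = [[-6, 8], [8, -12]].
det(H) = 8, tr(H) = -18.
det(H) > 0 and tr(H) < 0, so H is negative definite everywhere: concave.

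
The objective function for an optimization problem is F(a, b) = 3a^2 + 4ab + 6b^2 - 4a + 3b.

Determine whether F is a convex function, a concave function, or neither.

F is quadratic, so its Hessian is the constant matrix H = [[6, 4], [4, 12]].
det(H) = 56, tr(H) = 18.
det(H) > 0 and tr(H) > 0, so H is positive definite everywhere: convex.

convex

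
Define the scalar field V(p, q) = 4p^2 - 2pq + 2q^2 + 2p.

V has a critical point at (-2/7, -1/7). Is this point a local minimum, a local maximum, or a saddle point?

The Hessian of V is constant: H = [[8, -2], [-2, 4]].
det(H) = 8·4 − (-2)² = 28.
det(H) > 0 and tr(H) = 12 > 0, so H is positive definite and the point is a local minimum.

local minimum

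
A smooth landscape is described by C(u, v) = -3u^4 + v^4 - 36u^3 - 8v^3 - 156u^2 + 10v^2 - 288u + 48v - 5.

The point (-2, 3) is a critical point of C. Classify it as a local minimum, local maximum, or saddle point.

The mixed partial ∂²C/∂u∂v is 0, so the Hessian at any point is diag(C_uu, C_vv) = diag(-12(3u^2 + 18u + 26), 4(3v^2 - 12v + 5)).
At (-2, 3): H = diag(-24, -16).
Both eigenvalues are negative, so H is negative definite: a local maximum.

local maximum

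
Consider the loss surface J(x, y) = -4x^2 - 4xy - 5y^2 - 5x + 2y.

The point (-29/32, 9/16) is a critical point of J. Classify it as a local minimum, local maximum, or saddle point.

The Hessian of J is constant: H = [[-8, -4], [-4, -10]].
det(H) = (-8)·(-10) − (-4)² = 64.
det(H) > 0 and tr(H) = -18 < 0, so H is negative definite and the point is a local maximum.

local maximum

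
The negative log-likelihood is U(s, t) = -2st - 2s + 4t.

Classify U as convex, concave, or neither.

U is quadratic, so its Hessian is the constant matrix H = [[0, -2], [-2, 0]].
det(H) = -4, tr(H) = 0.
det(H) < 0, so H is indefinite: neither convex nor concave.

neither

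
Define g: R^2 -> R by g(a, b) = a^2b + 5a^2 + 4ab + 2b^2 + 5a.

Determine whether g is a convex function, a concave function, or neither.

The term a^2b is cubic, so the Hessian is not constant.
∂²g/∂a² = 2b + 10, which takes both signs as b varies (negative for sufficiently negative b). A diagonal entry of the Hessian changing sign means the Hessian is neither positive- nor negative-semidefinite on all of R^2.

neither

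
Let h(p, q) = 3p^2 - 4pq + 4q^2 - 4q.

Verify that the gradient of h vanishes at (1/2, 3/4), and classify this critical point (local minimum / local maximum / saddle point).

∇h = (6p - 4q, -4p + 8q - 4); substituting (1/2, 3/4) gives ∇h = (0, 0), so (1/2, 3/4) is indeed a critical point.
The Hessian of h is constant: H = [[6, -4], [-4, 8]].
det(H) = 6·8 − (-4)² = 32.
det(H) > 0 and tr(H) = 14 > 0, so H is positive definite and the point is a local minimum.

local minimum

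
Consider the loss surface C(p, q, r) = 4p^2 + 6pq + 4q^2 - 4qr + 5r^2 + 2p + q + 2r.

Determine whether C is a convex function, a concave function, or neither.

C is quadratic, so its Hessian is the constant matrix H = [[8, 6, 0], [6, 8, -4], [0, -4, 10]].
Leading principal minors: 8, 28, 152.
All positive ⇒ H ≻ 0 ⇒ convex.

convex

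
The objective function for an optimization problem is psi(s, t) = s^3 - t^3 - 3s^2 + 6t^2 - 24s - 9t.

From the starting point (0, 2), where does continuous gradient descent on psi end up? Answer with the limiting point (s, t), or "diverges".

psi is separable, so gradient descent decouples: s follows -∂psi/∂s, t follows -∂psi/∂t.
∂psi/∂s = 3(s - 4)(s + 2); at s=0 this is -24, so s increases.
∂psi/∂t = -3(t - 3)(t - 1); at t=2 this is 3, so t decreases.
s converges to its nearest critical value 4 (a local min of the s-part); t converges to 1. The iterate converges to (4, 1).

(4, 1)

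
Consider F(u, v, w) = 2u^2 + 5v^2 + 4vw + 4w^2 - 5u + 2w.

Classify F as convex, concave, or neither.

F is quadratic, so its Hessian is the constant matrix H = [[4, 0, 0], [0, 10, 4], [0, 4, 8]].
Leading principal minors: 4, 40, 256.
All positive ⇒ H ≻ 0 ⇒ convex.

convex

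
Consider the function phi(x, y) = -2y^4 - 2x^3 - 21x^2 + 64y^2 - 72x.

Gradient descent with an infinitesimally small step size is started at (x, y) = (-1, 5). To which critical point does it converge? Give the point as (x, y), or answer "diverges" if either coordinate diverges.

phi is separable, so gradient descent decouples: x follows -∂phi/∂x, y follows -∂phi/∂y.
∂phi/∂x = -6(x + 3)(x + 4); at x=-1 this is -36, so x increases.
∂phi/∂y = -8y(y - 4)(y + 4); at y=5 this is -360, so y increases.
The x-coordinate has no critical point in that direction and runs off to infinity.

diverges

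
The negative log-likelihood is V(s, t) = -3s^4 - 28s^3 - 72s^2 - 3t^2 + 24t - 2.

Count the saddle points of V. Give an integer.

1

V separates as a function of s plus a function of t, so ∇V=0 decouples.
∂V/∂s = -12s(s + 3)(s + 4) = 0 at s ∈ {-4, -3, 0}; ∂V/∂t = -6(t - 4) = 0 at t ∈ {4}.
The Hessian is diagonal: diag(V_ss, V_tt). Second derivatives: V_ss(-4)=-48, V_ss(-3)=36, V_ss(0)=-144; V_tt(4)=-6.
Saddle points occur where the two diagonal entries have opposite signs: (-3, 4). Count: 1.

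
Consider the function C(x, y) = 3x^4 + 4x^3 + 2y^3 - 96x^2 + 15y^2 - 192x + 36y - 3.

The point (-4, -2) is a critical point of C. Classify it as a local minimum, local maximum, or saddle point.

The mixed partial ∂²C/∂x∂y is 0, so the Hessian at any point is diag(C_xx, C_yy) = diag(12(3x^2 + 2x - 16), 6(2y + 5)).
At (-4, -2): H = diag(288, 6).
Both eigenvalues are positive, so H is positive definite: a local minimum.

local minimum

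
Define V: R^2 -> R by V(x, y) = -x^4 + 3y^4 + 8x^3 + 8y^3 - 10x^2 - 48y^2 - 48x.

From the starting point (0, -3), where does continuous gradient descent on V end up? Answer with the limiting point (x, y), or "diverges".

(3, -4)

V is separable, so gradient descent decouples: x follows -∂V/∂x, y follows -∂V/∂y.
∂V/∂x = -4(x - 4)(x - 3)(x + 1); at x=0 this is -48, so x increases.
∂V/∂y = 12y(y - 2)(y + 4); at y=-3 this is 180, so y decreases.
x converges to its nearest critical value 3 (a local min of the x-part); y converges to -4. The iterate converges to (3, -4).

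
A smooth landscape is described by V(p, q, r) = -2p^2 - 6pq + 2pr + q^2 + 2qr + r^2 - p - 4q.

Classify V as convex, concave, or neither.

neither

V is quadratic, so its Hessian is the constant matrix H = [[-4, -6, 2], [-6, 2, 2], [2, 2, 2]].
Leading principal minors: -4, -44, -128.
Neither pattern holds ⇒ H is indefinite ⇒ neither convex nor concave.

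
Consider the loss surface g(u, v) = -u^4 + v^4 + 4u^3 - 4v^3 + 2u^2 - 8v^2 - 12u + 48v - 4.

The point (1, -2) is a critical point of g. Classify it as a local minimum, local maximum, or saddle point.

The mixed partial ∂²g/∂u∂v is 0, so the Hessian at any point is diag(g_uu, g_vv) = diag(4(-3u^2 + 6u + 1), 4(3v^2 - 6v - 4)).
At (1, -2): H = diag(16, 80).
Both eigenvalues are positive, so H is positive definite: a local minimum.

local minimum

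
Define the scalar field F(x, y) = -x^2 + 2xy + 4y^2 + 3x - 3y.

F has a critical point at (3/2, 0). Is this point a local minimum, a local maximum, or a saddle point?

The Hessian of F is constant: H = [[-2, 2], [2, 8]].
det(H) = (-2)·8 − 2² = -20.
Since det(H) < 0, H is indefinite and the critical point is a saddle point.

saddle point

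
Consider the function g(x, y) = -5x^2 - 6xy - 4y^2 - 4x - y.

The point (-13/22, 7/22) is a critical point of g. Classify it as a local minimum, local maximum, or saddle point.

local maximum

The Hessian of g is constant: H = [[-10, -6], [-6, -8]].
det(H) = (-10)·(-8) − (-6)² = 44.
det(H) > 0 and tr(H) = -18 < 0, so H is negative definite and the point is a local maximum.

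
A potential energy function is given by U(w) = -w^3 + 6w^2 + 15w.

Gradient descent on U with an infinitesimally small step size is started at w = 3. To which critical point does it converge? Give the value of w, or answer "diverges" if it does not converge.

U'(w) = -3(w - 5)(w + 1), so U'(3) = 24.
Gradient descent moves in the -U' direction, i.e. w is decreasing.
The nearest critical point in that direction is w = -1, where U'' = 18 > 0 (a local minimum). The iterate converges there.

-1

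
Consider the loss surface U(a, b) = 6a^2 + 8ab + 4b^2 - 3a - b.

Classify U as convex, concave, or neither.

U is quadratic, so its Hessian is the constant matrix H = [[12, 8], [8, 8]].
det(H) = 32, tr(H) = 20.
det(H) > 0 and tr(H) > 0, so H is positive definite everywhere: convex.

convex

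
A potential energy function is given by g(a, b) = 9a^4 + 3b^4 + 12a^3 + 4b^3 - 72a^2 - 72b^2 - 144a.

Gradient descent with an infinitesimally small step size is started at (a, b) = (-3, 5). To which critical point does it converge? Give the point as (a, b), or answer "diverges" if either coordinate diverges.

(-2, 3)

g is separable, so gradient descent decouples: a follows -∂g/∂a, b follows -∂g/∂b.
∂g/∂a = 36(a - 2)(a + 1)(a + 2); at a=-3 this is -360, so a increases.
∂g/∂b = 12b(b - 3)(b + 4); at b=5 this is 1080, so b decreases.
a converges to its nearest critical value -2 (a local min of the a-part); b converges to 3. The iterate converges to (-2, 3).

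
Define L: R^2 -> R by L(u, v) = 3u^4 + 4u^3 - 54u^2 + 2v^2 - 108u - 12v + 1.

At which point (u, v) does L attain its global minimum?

(3, 3)

L(u,v) separates as P(u) + Q(v) + 1, so its minimum is min P + min Q + 1.
P'(u) = 12(u - 3)(u + 1)(u + 3) vanishes at u ∈ {-3, -1, 3}; Q'(v) = 4v - 12 vanishes at v ∈ {3}.
Local minima of P (where P''>0): P(-3)=-27, P(3)=-459. Local minima of Q: Q(3)=-18.
So the global minimum of L is P(3) + Q(3) + 1 = -459 − 18 + 1 = -476, attained at (3, 3).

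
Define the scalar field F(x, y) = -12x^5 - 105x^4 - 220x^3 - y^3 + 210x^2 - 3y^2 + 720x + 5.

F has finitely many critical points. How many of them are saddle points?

F separates as a function of x plus a function of y, so ∇F=0 decouples.
∂F/∂x = -60(x - 1)(x + 1)(x + 3)(x + 4) = 0 at x ∈ {-4, -3, -1, 1}; ∂F/∂y = -3y(y + 2) = 0 at y ∈ {-2, 0}.
The Hessian is diagonal: diag(F_xx, F_yy). Second derivatives: F_xx(-4)=900, F_xx(-3)=-480, F_xx(-1)=720, F_xx(1)=-2400; F_yy(-2)=6, F_yy(0)=-6.
Saddle points occur where the two diagonal entries have opposite signs: (-4, 0), (-3, -2), (-1, 0), (1, -2). Count: 4.

4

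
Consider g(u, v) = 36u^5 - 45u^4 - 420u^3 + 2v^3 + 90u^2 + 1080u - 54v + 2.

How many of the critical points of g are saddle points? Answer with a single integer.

g separates as a function of u plus a function of v, so ∇g=0 decouples.
∂g/∂u = 180(u - 3)(u - 1)(u + 1)(u + 2) = 0 at u ∈ {-2, -1, 1, 3}; ∂g/∂v = 6(v - 3)(v + 3) = 0 at v ∈ {-3, 3}.
The Hessian is diagonal: diag(g_uu, g_vv). Second derivatives: g_uu(-2)=-2700, g_uu(-1)=1440, g_uu(1)=-2160, g_uu(3)=7200; g_vv(-3)=-36, g_vv(3)=36.
Saddle points occur where the two diagonal entries have opposite signs: (-2, 3), (-1, -3), (1, 3), (3, -3). Count: 4.

4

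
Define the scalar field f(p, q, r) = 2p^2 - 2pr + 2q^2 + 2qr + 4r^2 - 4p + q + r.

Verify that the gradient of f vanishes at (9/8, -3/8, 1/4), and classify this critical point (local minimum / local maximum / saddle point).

∇f = (4p - 2r - 4, 4q + 2r + 1, -2p + 2q + 8r + 1); substituting (9/8, -3/8, 1/4) gives ∇f = (0, 0, 0), so (9/8, -3/8, 1/4) is indeed a critical point.
The Hessian is constant: H = [[4, 0, -2], [0, 4, 2], [-2, 2, 8]].
Leading principal minors: Δ₁ = 4, Δ₂ = 16, Δ₃ = 96.
All leading minors are positive, so H is positive definite: a local minimum.

local minimum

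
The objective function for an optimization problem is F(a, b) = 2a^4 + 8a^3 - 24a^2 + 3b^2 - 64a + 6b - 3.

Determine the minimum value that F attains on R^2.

-134

F(a,b) separates as P(a) + Q(b) − 3, so its minimum is min P + min Q − 3.
P'(a) = 8(a - 2)(a + 1)(a + 4) vanishes at a ∈ {-4, -1, 2}; Q'(b) = 6b + 6 vanishes at b ∈ {-1}.
Local minima of P (where P''>0): P(-4)=-128, P(2)=-128. Local minima of Q: Q(-1)=-3.
So the global minimum of F is P(-4) + Q(-1) − 3 = -128 − 3 − 3 = -134, attained at (-4, -1).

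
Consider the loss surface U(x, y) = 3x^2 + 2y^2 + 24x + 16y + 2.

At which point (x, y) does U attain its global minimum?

U(x,y) separates as P(x) + Q(y) + 2, so its minimum is min P + min Q + 2.
P'(x) = 6x + 24 vanishes at x ∈ {-4}; Q'(y) = 4y + 16 vanishes at y ∈ {-4}.
Local minima of P (where P''>0): P(-4)=-48. Local minima of Q: Q(-4)=-32.
So the global minimum of U is P(-4) + Q(-4) + 2 = -48 − 32 + 2 = -78, attained at (-4, -4).

(-4, -4)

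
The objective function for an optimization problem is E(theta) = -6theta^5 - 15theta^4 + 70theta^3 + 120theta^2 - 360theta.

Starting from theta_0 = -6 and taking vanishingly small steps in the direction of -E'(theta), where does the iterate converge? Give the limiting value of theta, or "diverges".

E'(theta) = -30(theta - 2)(theta - 1)(theta + 2)(theta + 3), so E'(-6) = -20160.
Gradient descent moves in the -E' direction, i.e. theta is increasing.
The nearest critical point in that direction is theta = -3, where E'' = 600 > 0 (a local minimum). The iterate converges there.

-3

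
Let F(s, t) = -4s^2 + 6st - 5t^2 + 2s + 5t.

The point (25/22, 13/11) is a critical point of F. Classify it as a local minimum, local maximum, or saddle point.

local maximum

The Hessian of F is constant: H = [[-8, 6], [6, -10]].
det(H) = (-8)·(-10) − 6² = 44.
det(H) > 0 and tr(H) = -18 < 0, so H is negative definite and the point is a local maximum.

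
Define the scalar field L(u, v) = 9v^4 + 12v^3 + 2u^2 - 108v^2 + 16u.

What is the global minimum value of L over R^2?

L(u,v) separates as P(u) + Q(v), so its minimum is min P + min Q.
P'(u) = 4u + 16 vanishes at u ∈ {-4}; Q'(v) = 36v(v - 2)(v + 3) vanishes at v ∈ {-3, 0, 2}.
Local minima of P (where P''>0): P(-4)=-32. Local minima of Q: Q(-3)=-567, Q(2)=-192.
So the global minimum of L is P(-4) + Q(-3) = -32 − 567 = -599, attained at (-4, -3).

-599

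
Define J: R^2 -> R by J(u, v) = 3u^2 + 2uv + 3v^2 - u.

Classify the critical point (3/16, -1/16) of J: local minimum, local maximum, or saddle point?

local minimum

The Hessian of J is constant: H = [[6, 2], [2, 6]].
det(H) = 6·6 − 2² = 32.
det(H) > 0 and tr(H) = 12 > 0, so H is positive definite and the point is a local minimum.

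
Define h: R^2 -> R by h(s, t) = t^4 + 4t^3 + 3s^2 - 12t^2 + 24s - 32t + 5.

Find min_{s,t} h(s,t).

h(s,t) separates as P(s) + Q(t) + 5, so its minimum is min P + min Q + 5.
P'(s) = 6s + 24 vanishes at s ∈ {-4}; Q'(t) = 4(t - 2)(t + 1)(t + 4) vanishes at t ∈ {-4, -1, 2}.
Local minima of P (where P''>0): P(-4)=-48. Local minima of Q: Q(-4)=-64, Q(2)=-64.
So the global minimum of h is P(-4) + Q(-4) + 5 = -48 − 64 + 5 = -107, attained at (-4, -4).

-107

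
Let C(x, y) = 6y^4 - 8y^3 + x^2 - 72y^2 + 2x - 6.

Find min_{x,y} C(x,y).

C(x,y) separates as P(x) + Q(y) − 6, so its minimum is min P + min Q − 6.
P'(x) = 2x + 2 vanishes at x ∈ {-1}; Q'(y) = 24y(y - 3)(y + 2) vanishes at y ∈ {-2, 0, 3}.
Local minima of P (where P''>0): P(-1)=-1. Local minima of Q: Q(-2)=-128, Q(3)=-378.
So the global minimum of C is P(-1) + Q(3) − 6 = -1 − 378 − 6 = -385, attained at (-1, 3).

-385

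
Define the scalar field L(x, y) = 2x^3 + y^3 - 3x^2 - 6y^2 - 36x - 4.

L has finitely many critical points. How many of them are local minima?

1

L separates as a function of x plus a function of y, so ∇L=0 decouples.
∂L/∂x = 6(x - 3)(x + 2) = 0 at x ∈ {-2, 3}; ∂L/∂y = 3y(y - 4) = 0 at y ∈ {0, 4}.
The Hessian is diagonal: diag(L_xx, L_yy). Second derivatives: L_xx(-2)=-30, L_xx(3)=30; L_yy(0)=-12, L_yy(4)=12.
Local minima occur where both diagonal entries positive: (3, 4). Count: 1.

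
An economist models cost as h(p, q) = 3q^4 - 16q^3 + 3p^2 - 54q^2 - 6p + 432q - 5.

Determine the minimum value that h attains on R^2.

h(p,q) separates as A(p) + B(q) − 5, so its minimum is min A + min B − 5.
A'(p) = 6p - 6 vanishes at p ∈ {1}; B'(q) = 12(q - 4)(q - 3)(q + 3) vanishes at q ∈ {-3, 3, 4}.
Local minima of A (where A''>0): A(1)=-3. Local minima of B: B(-3)=-1107, B(4)=608.
So the global minimum of h is A(1) + B(-3) − 5 = -3 − 1107 − 5 = -1115, attained at (1, -3).

-1115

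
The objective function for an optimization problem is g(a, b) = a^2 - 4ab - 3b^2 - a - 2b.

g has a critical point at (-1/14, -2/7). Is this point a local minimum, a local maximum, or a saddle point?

saddle point

The Hessian of g is constant: H = [[2, -4], [-4, -6]].
det(H) = 2·(-6) − (-4)² = -28.
Since det(H) < 0, H is indefinite and the critical point is a saddle point.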